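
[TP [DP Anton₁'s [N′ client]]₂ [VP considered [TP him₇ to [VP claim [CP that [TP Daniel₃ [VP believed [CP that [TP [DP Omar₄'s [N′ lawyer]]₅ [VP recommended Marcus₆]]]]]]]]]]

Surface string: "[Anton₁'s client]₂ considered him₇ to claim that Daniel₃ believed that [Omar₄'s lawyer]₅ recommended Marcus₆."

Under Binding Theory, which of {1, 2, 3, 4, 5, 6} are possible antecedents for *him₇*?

{1}

*him* is a pronoun, so Principle B applies: it must be free in its binding domain.
Binding domain of *him₇*: the matrix TP, whose subject is [Anton₁'s client]₂.
*Anton₁* and the pronoun do not c-command one another → neither Principle B nor Principle C is at stake; coindexation permitted.
*[Anton₁'s client]₂* c-commands the pronoun within its binding domain → coindexation would violate Principle B.
*Daniel₃*: the pronoun c-commands this R-expression → coindexation would violate Principle C on *Daniel₃*.
*Omar₄*: the pronoun c-commands this R-expression → coindexation would violate Principle C on *Omar₄*.
*[Omar₄'s lawyer]₅*: the pronoun c-commands this R-expression → coindexation would violate Principle C on *[Omar₄'s lawyer]₅*.
*Marcus₆*: the pronoun c-commands this R-expression → coindexation would violate Principle C on *Marcus₆*.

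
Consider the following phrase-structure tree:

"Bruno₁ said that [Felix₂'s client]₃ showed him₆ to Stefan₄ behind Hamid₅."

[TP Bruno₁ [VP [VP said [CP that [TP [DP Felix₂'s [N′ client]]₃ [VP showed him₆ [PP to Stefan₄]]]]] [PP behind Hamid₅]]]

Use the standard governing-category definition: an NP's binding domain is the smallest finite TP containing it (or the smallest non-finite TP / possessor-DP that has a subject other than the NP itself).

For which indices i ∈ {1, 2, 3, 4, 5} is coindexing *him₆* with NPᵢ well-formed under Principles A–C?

*him* is a pronoun, so Principle B applies: it must be free in its binding domain.
Binding domain of *him₆*: the embedded TP, whose subject is [Felix₂'s client]₃.
*Bruno₁* c-commands the pronoun but from outside its binding domain, and is not c-commanded by it → coindexation permitted.
*Felix₂* and the pronoun do not c-command one another → neither Principle B nor Principle C is at stake; coindexation permitted.
*[Felix₂'s client]₃* c-commands the pronoun within its binding domain → coindexation would violate Principle B.
*Stefan₄*: the pronoun c-commands this R-expression → coindexation would violate Principle C on *Stefan₄*.
*Hamid₅* and the pronoun do not c-command one another → neither Principle B nor Principle C is at stake; coindexation permitted.

{1, 2, 5}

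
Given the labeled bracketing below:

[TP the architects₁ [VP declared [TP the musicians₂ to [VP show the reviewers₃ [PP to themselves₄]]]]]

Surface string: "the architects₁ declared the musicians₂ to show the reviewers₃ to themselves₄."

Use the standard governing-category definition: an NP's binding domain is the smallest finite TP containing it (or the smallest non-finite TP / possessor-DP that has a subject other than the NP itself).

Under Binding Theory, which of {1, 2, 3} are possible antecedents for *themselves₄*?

{2, 3}

*themselves* is an anaphor, so Principle A applies: it must be bound in its binding domain.
Binding domain of *themselves₄*: the embedded TP, whose subject is the musicians₂.
*the architects₁* c-commands the anaphor but is outside its binding domain → cannot satisfy Principle A.
*the musicians₂* c-commands the anaphor within its binding domain → licit binder.
*the reviewers₃* c-commands the anaphor within its binding domain → licit binder.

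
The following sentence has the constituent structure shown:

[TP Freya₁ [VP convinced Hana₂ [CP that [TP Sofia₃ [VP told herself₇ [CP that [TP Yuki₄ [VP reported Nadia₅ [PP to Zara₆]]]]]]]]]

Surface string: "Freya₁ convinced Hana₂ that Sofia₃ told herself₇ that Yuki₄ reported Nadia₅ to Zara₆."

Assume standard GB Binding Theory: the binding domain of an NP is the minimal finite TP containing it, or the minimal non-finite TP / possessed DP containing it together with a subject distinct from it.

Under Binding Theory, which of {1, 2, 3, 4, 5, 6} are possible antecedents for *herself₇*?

{3}

*herself* is an anaphor, so Principle A applies: it must be bound in its binding domain.
Binding domain of *herself₇*: the embedded TP, whose subject is Sofia₃.
*Freya₁* c-commands the anaphor but is outside its binding domain → cannot satisfy Principle A.
*Hana₂* c-commands the anaphor but is outside its binding domain → cannot satisfy Principle A.
*Sofia₃* c-commands the anaphor within its binding domain → licit binder.
*Yuki₄* does not c-command the anaphor → cannot bind it.
*Nadia₅* does not c-command the anaphor → cannot bind it.
*Zara₆* does not c-command the anaphor → cannot bind it.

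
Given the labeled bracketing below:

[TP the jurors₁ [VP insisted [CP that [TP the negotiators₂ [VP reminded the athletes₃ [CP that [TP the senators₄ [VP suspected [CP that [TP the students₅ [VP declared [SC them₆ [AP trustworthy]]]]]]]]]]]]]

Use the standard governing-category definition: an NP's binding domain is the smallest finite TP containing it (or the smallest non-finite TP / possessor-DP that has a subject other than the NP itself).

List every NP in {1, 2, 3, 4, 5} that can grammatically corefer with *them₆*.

*them* is a pronoun, so Principle B applies: it must be free in its binding domain.
Binding domain of *them₆*: the embedded TP, whose subject is the students₅.
*the jurors₁* c-commands the pronoun but from outside its binding domain, and is not c-commanded by it → coindexation permitted.
*the negotiators₂* c-commands the pronoun but from outside its binding domain, and is not c-commanded by it → coindexation permitted.
*the athletes₃* c-commands the pronoun but from outside its binding domain, and is not c-commanded by it → coindexation permitted.
*the senators₄* c-commands the pronoun but from outside its binding domain, and is not c-commanded by it → coindexation permitted.
*the students₅* c-commands the pronoun within its binding domain → coindexation would violate Principle B.

{1, 2, 3, 4}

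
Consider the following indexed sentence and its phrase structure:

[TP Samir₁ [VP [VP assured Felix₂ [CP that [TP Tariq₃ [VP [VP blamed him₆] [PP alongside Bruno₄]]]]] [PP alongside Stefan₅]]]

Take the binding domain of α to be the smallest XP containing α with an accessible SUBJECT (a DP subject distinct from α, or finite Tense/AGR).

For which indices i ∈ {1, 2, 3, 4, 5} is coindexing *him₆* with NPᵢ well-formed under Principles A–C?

*him* is a pronoun, so Principle B applies: it must be free in its binding domain.
Binding domain of *him₆*: the embedded TP, whose subject is Tariq₃.
*Samir₁* c-commands the pronoun but from outside its binding domain, and is not c-commanded by it → coindexation permitted.
*Felix₂* c-commands the pronoun but from outside its binding domain, and is not c-commanded by it → coindexation permitted.
*Tariq₃* c-commands the pronoun within its binding domain → coindexation would violate Principle B.
*Bruno₄* and the pronoun do not c-command one another → neither Principle B nor Principle C is at stake; coindexation permitted.
*Stefan₅* and the pronoun do not c-command one another → neither Principle B nor Principle C is at stake; coindexation permitted.

{1, 2, 4, 5}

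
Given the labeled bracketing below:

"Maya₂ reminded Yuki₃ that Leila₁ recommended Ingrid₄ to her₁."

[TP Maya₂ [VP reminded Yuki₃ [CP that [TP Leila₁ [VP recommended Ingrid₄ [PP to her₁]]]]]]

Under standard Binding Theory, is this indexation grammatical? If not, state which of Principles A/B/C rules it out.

Principle B

The two coindexed NPs are *Leila₁* and *her₁*.
*her₁* is a pronoun. Its binding domain is the embedded TP, whose subject is Leila₁.
*Leila₁* c-commands it within that domain and carries the same index.
The pronoun is locally bound → Principle B violation.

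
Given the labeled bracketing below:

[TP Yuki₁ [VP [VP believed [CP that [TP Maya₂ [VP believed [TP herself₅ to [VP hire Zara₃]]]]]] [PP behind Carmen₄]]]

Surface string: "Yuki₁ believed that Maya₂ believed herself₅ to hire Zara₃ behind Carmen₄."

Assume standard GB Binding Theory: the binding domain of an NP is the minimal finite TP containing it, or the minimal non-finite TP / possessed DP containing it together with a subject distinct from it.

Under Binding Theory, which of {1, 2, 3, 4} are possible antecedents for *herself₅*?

{2}

*herself* is an anaphor, so Principle A applies: it must be bound in its binding domain.
Binding domain of *herself₅*: the embedded TP, whose subject is Maya₂.
*Yuki₁* c-commands the anaphor but is outside its binding domain → cannot satisfy Principle A.
*Maya₂* c-commands the anaphor within its binding domain → licit binder.
*Zara₃* does not c-command the anaphor → cannot bind it.
*Carmen₄* does not c-command the anaphor → cannot bind it.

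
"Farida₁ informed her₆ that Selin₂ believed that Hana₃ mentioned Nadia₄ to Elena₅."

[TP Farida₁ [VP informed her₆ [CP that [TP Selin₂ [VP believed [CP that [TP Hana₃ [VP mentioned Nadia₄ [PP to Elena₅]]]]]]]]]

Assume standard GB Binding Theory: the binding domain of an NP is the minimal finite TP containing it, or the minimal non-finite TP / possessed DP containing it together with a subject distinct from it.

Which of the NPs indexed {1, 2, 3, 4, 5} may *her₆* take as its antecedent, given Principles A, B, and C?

*her* is a pronoun, so Principle B applies: it must be free in its binding domain.
Binding domain of *her₆*: the matrix TP, whose subject is Farida₁.
*Farida₁* c-commands the pronoun within its binding domain → coindexation would violate Principle B.
*Selin₂*: the pronoun c-commands this R-expression → coindexation would violate Principle C on *Selin₂*.
*Hana₃*: the pronoun c-commands this R-expression → coindexation would violate Principle C on *Hana₃*.
*Nadia₄*: the pronoun c-commands this R-expression → coindexation would violate Principle C on *Nadia₄*.
*Elena₅*: the pronoun c-commands this R-expression → coindexation would violate Principle C on *Elena₅*.

none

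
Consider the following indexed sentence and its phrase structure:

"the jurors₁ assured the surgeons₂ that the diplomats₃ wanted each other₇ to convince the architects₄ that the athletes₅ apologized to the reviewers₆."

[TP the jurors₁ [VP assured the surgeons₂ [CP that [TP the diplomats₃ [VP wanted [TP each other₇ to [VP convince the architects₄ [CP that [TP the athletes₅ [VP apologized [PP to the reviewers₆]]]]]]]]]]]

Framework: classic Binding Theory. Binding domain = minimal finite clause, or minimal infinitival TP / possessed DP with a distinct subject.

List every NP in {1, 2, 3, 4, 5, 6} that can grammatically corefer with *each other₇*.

*each other* is an anaphor, so Principle A applies: it must be bound in its binding domain.
Binding domain of *each other₇*: the embedded TP, whose subject is the diplomats₃.
*the jurors₁* c-commands the anaphor but is outside its binding domain → cannot satisfy Principle A.
*the surgeons₂* c-commands the anaphor but is outside its binding domain → cannot satisfy Principle A.
*the diplomats₃* c-commands the anaphor within its binding domain → licit binder.
*the architects₄* does not c-command the anaphor → cannot bind it.
*the athletes₅* does not c-command the anaphor → cannot bind it.
*the reviewers₆* does not c-command the anaphor → cannot bind it.

{3}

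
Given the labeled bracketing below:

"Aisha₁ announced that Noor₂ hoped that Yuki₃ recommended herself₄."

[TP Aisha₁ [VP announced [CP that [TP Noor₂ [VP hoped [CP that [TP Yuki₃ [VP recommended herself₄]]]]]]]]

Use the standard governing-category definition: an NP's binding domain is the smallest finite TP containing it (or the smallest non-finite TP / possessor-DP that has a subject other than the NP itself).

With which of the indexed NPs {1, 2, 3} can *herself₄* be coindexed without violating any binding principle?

*herself* is an anaphor, so Principle A applies: it must be bound in its binding domain.
Binding domain of *herself₄*: the embedded TP, whose subject is Yuki₃.
*Aisha₁* c-commands the anaphor but is outside its binding domain → cannot satisfy Principle A.
*Noor₂* c-commands the anaphor but is outside its binding domain → cannot satisfy Principle A.
*Yuki₃* c-commands the anaphor within its binding domain → licit binder.

{3}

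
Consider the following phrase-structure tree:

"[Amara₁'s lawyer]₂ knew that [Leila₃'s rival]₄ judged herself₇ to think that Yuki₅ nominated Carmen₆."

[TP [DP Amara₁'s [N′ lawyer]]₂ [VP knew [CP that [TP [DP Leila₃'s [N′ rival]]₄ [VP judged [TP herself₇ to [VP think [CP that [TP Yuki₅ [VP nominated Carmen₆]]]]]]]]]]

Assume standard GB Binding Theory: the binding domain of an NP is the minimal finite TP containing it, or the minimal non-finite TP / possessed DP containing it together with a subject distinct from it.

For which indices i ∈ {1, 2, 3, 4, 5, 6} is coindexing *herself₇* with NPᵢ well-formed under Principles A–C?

{4}

*herself* is an anaphor, so Principle A applies: it must be bound in its binding domain.
Binding domain of *herself₇*: the embedded TP, whose subject is [Leila₃'s rival]₄.
*Amara₁* does not c-command the anaphor → cannot bind it.
*[Amara₁'s lawyer]₂* c-commands the anaphor but is outside its binding domain → cannot satisfy Principle A.
*Leila₃* does not c-command the anaphor → cannot bind it.
*[Leila₃'s rival]₄* c-commands the anaphor within its binding domain → licit binder.
*Yuki₅* does not c-command the anaphor → cannot bind it.
*Carmen₆* does not c-command the anaphor → cannot bind it.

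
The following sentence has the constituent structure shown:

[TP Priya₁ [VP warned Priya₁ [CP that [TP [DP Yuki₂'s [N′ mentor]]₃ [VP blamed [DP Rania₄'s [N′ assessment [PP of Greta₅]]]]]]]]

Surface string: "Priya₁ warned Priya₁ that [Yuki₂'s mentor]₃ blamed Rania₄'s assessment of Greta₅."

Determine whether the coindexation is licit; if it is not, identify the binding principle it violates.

The two coindexed NPs are *Priya₁* (the lower occurrence) and *Priya₁* (the higher occurrence).
*Priya₁* (the lower occurrence) is an R-expression. Principle C requires it to be free everywhere.
*Priya₁* (the higher occurrence) c-commands it and carries the same index.
The R-expression is bound → Principle C violation.

Principle C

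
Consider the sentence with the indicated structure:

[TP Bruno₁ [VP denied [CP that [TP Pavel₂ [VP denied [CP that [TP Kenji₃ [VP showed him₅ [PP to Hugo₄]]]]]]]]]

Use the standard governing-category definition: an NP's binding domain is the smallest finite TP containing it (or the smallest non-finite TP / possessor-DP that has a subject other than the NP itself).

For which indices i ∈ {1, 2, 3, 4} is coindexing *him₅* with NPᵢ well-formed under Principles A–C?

{1, 2}

*him* is a pronoun, so Principle B applies: it must be free in its binding domain.
Binding domain of *him₅*: the embedded TP, whose subject is Kenji₃.
*Bruno₁* c-commands the pronoun but from outside its binding domain, and is not c-commanded by it → coindexation permitted.
*Pavel₂* c-commands the pronoun but from outside its binding domain, and is not c-commanded by it → coindexation permitted.
*Kenji₃* c-commands the pronoun within its binding domain → coindexation would violate Principle B.
*Hugo₄*: the pronoun c-commands this R-expression → coindexation would violate Principle C on *Hugo₄*.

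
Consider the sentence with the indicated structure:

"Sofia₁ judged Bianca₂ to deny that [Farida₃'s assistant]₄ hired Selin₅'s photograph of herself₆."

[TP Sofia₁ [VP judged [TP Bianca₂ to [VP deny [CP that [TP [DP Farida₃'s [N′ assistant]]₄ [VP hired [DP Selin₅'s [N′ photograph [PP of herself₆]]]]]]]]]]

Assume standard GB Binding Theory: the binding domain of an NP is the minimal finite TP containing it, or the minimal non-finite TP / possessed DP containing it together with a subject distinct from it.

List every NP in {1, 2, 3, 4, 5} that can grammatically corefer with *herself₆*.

{5}

*herself* is an anaphor, so Principle A applies: it must be bound in its binding domain.
Binding domain of *herself₆*: the possessed DP, whose subject is Selin₅.
*Sofia₁* c-commands the anaphor but is outside its binding domain → cannot satisfy Principle A.
*Bianca₂* c-commands the anaphor but is outside its binding domain → cannot satisfy Principle A.
*Farida₃* does not c-command the anaphor → cannot bind it.
*[Farida₃'s assistant]₄* c-commands the anaphor but is outside its binding domain → cannot satisfy Principle A.
*Selin₅* c-commands the anaphor within its binding domain → licit binder.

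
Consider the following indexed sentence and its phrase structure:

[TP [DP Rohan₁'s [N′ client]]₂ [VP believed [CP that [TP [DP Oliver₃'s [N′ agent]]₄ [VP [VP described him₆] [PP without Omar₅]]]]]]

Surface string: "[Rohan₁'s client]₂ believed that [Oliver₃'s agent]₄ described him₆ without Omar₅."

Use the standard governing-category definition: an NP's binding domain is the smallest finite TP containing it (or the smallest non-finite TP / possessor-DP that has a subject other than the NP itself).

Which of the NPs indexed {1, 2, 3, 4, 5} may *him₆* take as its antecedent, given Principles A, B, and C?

*him* is a pronoun, so Principle B applies: it must be free in its binding domain.
Binding domain of *him₆*: the embedded TP, whose subject is [Oliver₃'s agent]₄.
*Rohan₁* and the pronoun do not c-command one another → neither Principle B nor Principle C is at stake; coindexation permitted.
*[Rohan₁'s client]₂* c-commands the pronoun but from outside its binding domain, and is not c-commanded by it → coindexation permitted.
*Oliver₃* and the pronoun do not c-command one another → neither Principle B nor Principle C is at stake; coindexation permitted.
*[Oliver₃'s agent]₄* c-commands the pronoun within its binding domain → coindexation would violate Principle B.
*Omar₅* and the pronoun do not c-command one another → neither Principle B nor Principle C is at stake; coindexation permitted.

{1, 2, 3, 5}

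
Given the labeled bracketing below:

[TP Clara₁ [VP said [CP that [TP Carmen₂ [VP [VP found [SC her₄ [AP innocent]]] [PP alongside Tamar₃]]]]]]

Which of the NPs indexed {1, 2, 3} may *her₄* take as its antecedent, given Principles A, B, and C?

{1, 3}

*her* is a pronoun, so Principle B applies: it must be free in its binding domain.
Binding domain of *her₄*: the embedded TP, whose subject is Carmen₂.
*Clara₁* c-commands the pronoun but from outside its binding domain, and is not c-commanded by it → coindexation permitted.
*Carmen₂* c-commands the pronoun within its binding domain → coindexation would violate Principle B.
*Tamar₃* and the pronoun do not c-command one another → neither Principle B nor Principle C is at stake; coindexation permitted.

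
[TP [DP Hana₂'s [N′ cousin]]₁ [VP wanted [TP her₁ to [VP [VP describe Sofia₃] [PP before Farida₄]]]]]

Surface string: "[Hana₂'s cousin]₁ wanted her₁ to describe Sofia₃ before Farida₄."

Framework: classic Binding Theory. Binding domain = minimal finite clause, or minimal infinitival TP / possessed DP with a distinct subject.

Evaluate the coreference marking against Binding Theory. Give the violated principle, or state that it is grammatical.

The two coindexed NPs are *[Hana₂'s cousin]₁* and *her₁*.
*her₁* is a pronoun. Its binding domain is the matrix TP, whose subject is [Hana₂'s cousin]₁.
*[Hana₂'s cousin]₁* c-commands it within that domain and carries the same index.
The pronoun is locally bound → Principle B violation.

Principle B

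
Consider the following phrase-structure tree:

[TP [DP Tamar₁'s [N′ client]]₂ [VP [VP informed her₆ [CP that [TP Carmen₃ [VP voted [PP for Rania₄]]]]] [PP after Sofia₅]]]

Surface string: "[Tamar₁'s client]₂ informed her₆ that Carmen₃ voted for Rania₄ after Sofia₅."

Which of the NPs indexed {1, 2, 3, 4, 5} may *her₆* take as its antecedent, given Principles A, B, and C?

{1, 5}

*her* is a pronoun, so Principle B applies: it must be free in its binding domain.
Binding domain of *her₆*: the matrix TP, whose subject is [Tamar₁'s client]₂.
*Tamar₁* and the pronoun do not c-command one another → neither Principle B nor Principle C is at stake; coindexation permitted.
*[Tamar₁'s client]₂* c-commands the pronoun within its binding domain → coindexation would violate Principle B.
*Carmen₃*: the pronoun c-commands this R-expression → coindexation would violate Principle C on *Carmen₃*.
*Rania₄*: the pronoun c-commands this R-expression → coindexation would violate Principle C on *Rania₄*.
*Sofia₅* and the pronoun do not c-command one another → neither Principle B nor Principle C is at stake; coindexation permitted.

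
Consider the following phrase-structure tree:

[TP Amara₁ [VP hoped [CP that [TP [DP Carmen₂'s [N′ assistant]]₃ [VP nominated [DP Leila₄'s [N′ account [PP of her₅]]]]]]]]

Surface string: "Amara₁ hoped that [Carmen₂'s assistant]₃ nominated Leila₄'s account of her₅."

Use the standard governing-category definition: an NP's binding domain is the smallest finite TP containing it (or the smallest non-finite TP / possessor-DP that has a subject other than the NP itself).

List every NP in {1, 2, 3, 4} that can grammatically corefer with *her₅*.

*her* is a pronoun, so Principle B applies: it must be free in its binding domain.
Binding domain of *her₅*: the possessed DP, whose subject is Leila₄.
*Amara₁* c-commands the pronoun but from outside its binding domain, and is not c-commanded by it → coindexation permitted.
*Carmen₂* and the pronoun do not c-command one another → neither Principle B nor Principle C is at stake; coindexation permitted.
*[Carmen₂'s assistant]₃* c-commands the pronoun but from outside its binding domain, and is not c-commanded by it → coindexation permitted.
*Leila₄* c-commands the pronoun within its binding domain → coindexation would violate Principle B.

{1, 2, 3}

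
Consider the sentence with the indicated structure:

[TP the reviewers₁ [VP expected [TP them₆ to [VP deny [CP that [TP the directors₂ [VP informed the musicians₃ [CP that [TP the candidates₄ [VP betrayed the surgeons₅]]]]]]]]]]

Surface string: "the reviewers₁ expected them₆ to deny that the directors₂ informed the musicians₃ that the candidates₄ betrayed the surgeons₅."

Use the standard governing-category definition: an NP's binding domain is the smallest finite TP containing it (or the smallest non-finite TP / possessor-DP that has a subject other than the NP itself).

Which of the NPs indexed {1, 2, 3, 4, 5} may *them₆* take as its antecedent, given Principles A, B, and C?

none

*them* is a pronoun, so Principle B applies: it must be free in its binding domain.
Binding domain of *them₆*: the matrix TP, whose subject is the reviewers₁.
*the reviewers₁* c-commands the pronoun within its binding domain → coindexation would violate Principle B.
*the directors₂*: the pronoun c-commands this R-expression → coindexation would violate Principle C on *the directors₂*.
*the musicians₃*: the pronoun c-commands this R-expression → coindexation would violate Principle C on *the musicians₃*.
*the candidates₄*: the pronoun c-commands this R-expression → coindexation would violate Principle C on *the candidates₄*.
*the surgeons₅*: the pronoun c-commands this R-expression → coindexation would violate Principle C on *the surgeons₅*.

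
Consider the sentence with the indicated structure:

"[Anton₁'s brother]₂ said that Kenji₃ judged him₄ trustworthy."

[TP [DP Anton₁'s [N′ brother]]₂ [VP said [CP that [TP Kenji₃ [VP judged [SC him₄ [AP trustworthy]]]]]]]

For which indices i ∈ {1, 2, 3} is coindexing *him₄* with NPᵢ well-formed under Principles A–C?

{1, 2}

*him* is a pronoun, so Principle B applies: it must be free in its binding domain.
Binding domain of *him₄*: the embedded TP, whose subject is Kenji₃.
*Anton₁* and the pronoun do not c-command one another → neither Principle B nor Principle C is at stake; coindexation permitted.
*[Anton₁'s brother]₂* c-commands the pronoun but from outside its binding domain, and is not c-commanded by it → coindexation permitted.
*Kenji₃* c-commands the pronoun within its binding domain → coindexation would violate Principle B.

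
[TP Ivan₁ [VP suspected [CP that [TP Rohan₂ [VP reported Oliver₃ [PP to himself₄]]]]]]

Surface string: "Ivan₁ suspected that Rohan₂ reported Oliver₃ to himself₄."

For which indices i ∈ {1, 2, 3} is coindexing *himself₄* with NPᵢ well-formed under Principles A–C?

{2, 3}

*himself* is an anaphor, so Principle A applies: it must be bound in its binding domain.
Binding domain of *himself₄*: the embedded TP, whose subject is Rohan₂.
*Ivan₁* c-commands the anaphor but is outside its binding domain → cannot satisfy Principle A.
*Rohan₂* c-commands the anaphor within its binding domain → licit binder.
*Oliver₃* c-commands the anaphor within its binding domain → licit binder.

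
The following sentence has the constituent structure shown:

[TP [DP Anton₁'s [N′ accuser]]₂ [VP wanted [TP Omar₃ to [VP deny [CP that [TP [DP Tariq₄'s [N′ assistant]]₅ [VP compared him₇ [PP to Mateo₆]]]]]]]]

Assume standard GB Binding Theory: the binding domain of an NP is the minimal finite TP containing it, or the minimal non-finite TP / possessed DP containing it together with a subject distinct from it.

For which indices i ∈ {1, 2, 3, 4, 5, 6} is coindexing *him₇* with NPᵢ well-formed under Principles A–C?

{1, 2, 3, 4}

*him* is a pronoun, so Principle B applies: it must be free in its binding domain.
Binding domain of *him₇*: the embedded TP, whose subject is [Tariq₄'s assistant]₅.
*Anton₁* and the pronoun do not c-command one another → neither Principle B nor Principle C is at stake; coindexation permitted.
*[Anton₁'s accuser]₂* c-commands the pronoun but from outside its binding domain, and is not c-commanded by it → coindexation permitted.
*Omar₃* c-commands the pronoun but from outside its binding domain, and is not c-commanded by it → coindexation permitted.
*Tariq₄* and the pronoun do not c-command one another → neither Principle B nor Principle C is at stake; coindexation permitted.
*[Tariq₄'s assistant]₅* c-commands the pronoun within its binding domain → coindexation would violate Principle B.
*Mateo₆*: the pronoun c-commands this R-expression → coindexation would violate Principle C on *Mateo₆*.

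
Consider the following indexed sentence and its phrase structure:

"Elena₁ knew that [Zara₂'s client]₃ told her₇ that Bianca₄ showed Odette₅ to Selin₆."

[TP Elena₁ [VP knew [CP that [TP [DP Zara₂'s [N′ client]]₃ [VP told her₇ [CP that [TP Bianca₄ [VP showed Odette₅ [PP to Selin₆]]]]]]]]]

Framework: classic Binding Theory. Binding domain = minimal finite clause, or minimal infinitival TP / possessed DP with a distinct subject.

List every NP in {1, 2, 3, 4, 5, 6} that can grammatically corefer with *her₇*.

*her* is a pronoun, so Principle B applies: it must be free in its binding domain.
Binding domain of *her₇*: the embedded TP, whose subject is [Zara₂'s client]₃.
*Elena₁* c-commands the pronoun but from outside its binding domain, and is not c-commanded by it → coindexation permitted.
*Zara₂* and the pronoun do not c-command one another → neither Principle B nor Principle C is at stake; coindexation permitted.
*[Zara₂'s client]₃* c-commands the pronoun within its binding domain → coindexation would violate Principle B.
*Bianca₄*: the pronoun c-commands this R-expression → coindexation would violate Principle C on *Bianca₄*.
*Odette₅*: the pronoun c-commands this R-expression → coindexation would violate Principle C on *Odette₅*.
*Selin₆*: the pronoun c-commands this R-expression → coindexation would violate Principle C on *Selin₆*.

{1, 2}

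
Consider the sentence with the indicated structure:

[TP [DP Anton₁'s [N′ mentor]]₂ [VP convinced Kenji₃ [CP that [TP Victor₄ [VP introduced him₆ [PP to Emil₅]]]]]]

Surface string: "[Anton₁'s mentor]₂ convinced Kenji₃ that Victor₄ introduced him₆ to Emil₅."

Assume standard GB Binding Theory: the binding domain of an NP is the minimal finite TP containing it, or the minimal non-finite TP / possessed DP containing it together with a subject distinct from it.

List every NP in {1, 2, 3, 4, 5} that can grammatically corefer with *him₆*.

*him* is a pronoun, so Principle B applies: it must be free in its binding domain.
Binding domain of *him₆*: the embedded TP, whose subject is Victor₄.
*Anton₁* and the pronoun do not c-command one another → neither Principle B nor Principle C is at stake; coindexation permitted.
*[Anton₁'s mentor]₂* c-commands the pronoun but from outside its binding domain, and is not c-commanded by it → coindexation permitted.
*Kenji₃* c-commands the pronoun but from outside its binding domain, and is not c-commanded by it → coindexation permitted.
*Victor₄* c-commands the pronoun within its binding domain → coindexation would violate Principle B.
*Emil₅*: the pronoun c-commands this R-expression → coindexation would violate Principle C on *Emil₅*.

{1, 2, 3}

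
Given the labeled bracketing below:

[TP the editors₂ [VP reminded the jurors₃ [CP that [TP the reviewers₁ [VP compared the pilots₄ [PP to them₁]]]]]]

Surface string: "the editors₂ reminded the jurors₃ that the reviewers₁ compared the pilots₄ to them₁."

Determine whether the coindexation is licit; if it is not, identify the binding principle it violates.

The two coindexed NPs are *the reviewers₁* and *them₁*.
*them₁* is a pronoun. Its binding domain is the embedded TP, whose subject is the reviewers₁.
*the reviewers₁* c-commands it within that domain and carries the same index.
The pronoun is locally bound → Principle B violation.

Principle B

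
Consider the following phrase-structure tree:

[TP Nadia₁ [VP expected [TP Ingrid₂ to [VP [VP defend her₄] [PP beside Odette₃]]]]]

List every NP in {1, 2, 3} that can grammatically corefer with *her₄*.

{1, 3}

*her* is a pronoun, so Principle B applies: it must be free in its binding domain.
Binding domain of *her₄*: the embedded TP, whose subject is Ingrid₂.
*Nadia₁* c-commands the pronoun but from outside its binding domain, and is not c-commanded by it → coindexation permitted.
*Ingrid₂* c-commands the pronoun within its binding domain → coindexation would violate Principle B.
*Odette₃* and the pronoun do not c-command one another → neither Principle B nor Principle C is at stake; coindexation permitted.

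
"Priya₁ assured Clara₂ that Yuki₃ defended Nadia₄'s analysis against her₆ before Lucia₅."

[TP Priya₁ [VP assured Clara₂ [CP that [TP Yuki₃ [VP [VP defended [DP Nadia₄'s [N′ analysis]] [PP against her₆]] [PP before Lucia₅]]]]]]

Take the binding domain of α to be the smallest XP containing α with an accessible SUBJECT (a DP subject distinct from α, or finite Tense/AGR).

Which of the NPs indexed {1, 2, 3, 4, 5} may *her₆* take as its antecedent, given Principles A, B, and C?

{1, 2, 4, 5}

*her* is a pronoun, so Principle B applies: it must be free in its binding domain.
Binding domain of *her₆*: the embedded TP, whose subject is Yuki₃.
*Priya₁* c-commands the pronoun but from outside its binding domain, and is not c-commanded by it → coindexation permitted.
*Clara₂* c-commands the pronoun but from outside its binding domain, and is not c-commanded by it → coindexation permitted.
*Yuki₃* c-commands the pronoun within its binding domain → coindexation would violate Principle B.
*Nadia₄* and the pronoun do not c-command one another → neither Principle B nor Principle C is at stake; coindexation permitted.
*Lucia₅* and the pronoun do not c-command one another → neither Principle B nor Principle C is at stake; coindexation permitted.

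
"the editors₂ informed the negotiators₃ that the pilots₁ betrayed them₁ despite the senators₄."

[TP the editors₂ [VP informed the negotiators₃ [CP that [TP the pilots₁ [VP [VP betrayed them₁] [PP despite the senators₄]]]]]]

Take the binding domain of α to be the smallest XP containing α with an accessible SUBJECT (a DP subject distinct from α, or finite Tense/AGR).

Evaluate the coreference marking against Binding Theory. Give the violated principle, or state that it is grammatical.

The two coindexed NPs are *the pilots₁* and *them₁*.
*them₁* is a pronoun. Its binding domain is the embedded TP, whose subject is the pilots₁.
*the pilots₁* c-commands it within that domain and carries the same index.
The pronoun is locally bound → Principle B violation.

Principle B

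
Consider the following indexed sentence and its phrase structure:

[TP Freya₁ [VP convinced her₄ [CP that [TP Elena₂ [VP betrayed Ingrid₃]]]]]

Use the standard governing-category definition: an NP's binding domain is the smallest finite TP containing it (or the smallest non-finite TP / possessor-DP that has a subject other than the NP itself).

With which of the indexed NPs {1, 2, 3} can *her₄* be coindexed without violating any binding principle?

*her* is a pronoun, so Principle B applies: it must be free in its binding domain.
Binding domain of *her₄*: the matrix TP, whose subject is Freya₁.
*Freya₁* c-commands the pronoun within its binding domain → coindexation would violate Principle B.
*Elena₂*: the pronoun c-commands this R-expression → coindexation would violate Principle C on *Elena₂*.
*Ingrid₃*: the pronoun c-commands this R-expression → coindexation would violate Principle C on *Ingrid₃*.

none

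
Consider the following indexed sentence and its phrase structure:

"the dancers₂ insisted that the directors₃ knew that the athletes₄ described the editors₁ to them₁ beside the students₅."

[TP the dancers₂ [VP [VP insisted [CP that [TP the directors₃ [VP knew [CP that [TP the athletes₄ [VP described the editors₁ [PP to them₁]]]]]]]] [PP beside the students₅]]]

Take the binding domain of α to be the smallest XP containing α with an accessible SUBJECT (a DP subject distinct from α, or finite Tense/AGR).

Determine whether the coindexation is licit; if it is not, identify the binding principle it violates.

The two coindexed NPs are *the editors₁* and *them₁*.
*them₁* is a pronoun. Its binding domain is the embedded TP, whose subject is the athletes₄.
*the editors₁* c-commands it within that domain and carries the same index.
The pronoun is locally bound → Principle B violation.

Principle B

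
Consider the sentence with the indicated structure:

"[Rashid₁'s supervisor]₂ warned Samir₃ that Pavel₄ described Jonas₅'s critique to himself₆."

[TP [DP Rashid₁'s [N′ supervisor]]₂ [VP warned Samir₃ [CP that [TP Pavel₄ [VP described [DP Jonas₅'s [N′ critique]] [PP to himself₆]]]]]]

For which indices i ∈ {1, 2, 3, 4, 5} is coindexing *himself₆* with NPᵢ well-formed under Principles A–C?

*himself* is an anaphor, so Principle A applies: it must be bound in its binding domain.
Binding domain of *himself₆*: the embedded TP, whose subject is Pavel₄.
*Rashid₁* does not c-command the anaphor → cannot bind it.
*[Rashid₁'s supervisor]₂* c-commands the anaphor but is outside its binding domain → cannot satisfy Principle A.
*Samir₃* c-commands the anaphor but is outside its binding domain → cannot satisfy Principle A.
*Pavel₄* c-commands the anaphor within its binding domain → licit binder.
*Jonas₅* does not c-command the anaphor → cannot bind it.

{4}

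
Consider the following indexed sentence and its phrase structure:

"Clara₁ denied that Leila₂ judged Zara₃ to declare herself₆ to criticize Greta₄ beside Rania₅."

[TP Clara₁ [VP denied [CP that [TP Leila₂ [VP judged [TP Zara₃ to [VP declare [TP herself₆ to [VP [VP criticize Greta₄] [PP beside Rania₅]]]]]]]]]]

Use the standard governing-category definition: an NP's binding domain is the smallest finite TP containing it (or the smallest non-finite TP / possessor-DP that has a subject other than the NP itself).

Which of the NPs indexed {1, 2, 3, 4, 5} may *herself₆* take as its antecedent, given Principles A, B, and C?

{3}

*herself* is an anaphor, so Principle A applies: it must be bound in its binding domain.
Binding domain of *herself₆*: the embedded TP, whose subject is Zara₃.
*Clara₁* c-commands the anaphor but is outside its binding domain → cannot satisfy Principle A.
*Leila₂* c-commands the anaphor but is outside its binding domain → cannot satisfy Principle A.
*Zara₃* c-commands the anaphor within its binding domain → licit binder.
*Greta₄* does not c-command the anaphor → cannot bind it.
*Rania₅* does not c-command the anaphor → cannot bind it.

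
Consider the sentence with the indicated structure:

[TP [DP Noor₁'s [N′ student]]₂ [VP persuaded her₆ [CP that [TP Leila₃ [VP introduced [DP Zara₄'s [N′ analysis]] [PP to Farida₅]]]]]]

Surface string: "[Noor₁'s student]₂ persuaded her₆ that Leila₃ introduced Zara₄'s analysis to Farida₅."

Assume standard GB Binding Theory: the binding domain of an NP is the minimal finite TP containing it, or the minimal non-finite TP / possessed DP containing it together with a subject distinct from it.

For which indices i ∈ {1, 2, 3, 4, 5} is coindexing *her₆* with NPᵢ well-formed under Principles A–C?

{1}

*her* is a pronoun, so Principle B applies: it must be free in its binding domain.
Binding domain of *her₆*: the matrix TP, whose subject is [Noor₁'s student]₂.
*Noor₁* and the pronoun do not c-command one another → neither Principle B nor Principle C is at stake; coindexation permitted.
*[Noor₁'s student]₂* c-commands the pronoun within its binding domain → coindexation would violate Principle B.
*Leila₃*: the pronoun c-commands this R-expression → coindexation would violate Principle C on *Leila₃*.
*Zara₄*: the pronoun c-commands this R-expression → coindexation would violate Principle C on *Zara₄*.
*Farida₅*: the pronoun c-commands this R-expression → coindexation would violate Principle C on *Farida₅*.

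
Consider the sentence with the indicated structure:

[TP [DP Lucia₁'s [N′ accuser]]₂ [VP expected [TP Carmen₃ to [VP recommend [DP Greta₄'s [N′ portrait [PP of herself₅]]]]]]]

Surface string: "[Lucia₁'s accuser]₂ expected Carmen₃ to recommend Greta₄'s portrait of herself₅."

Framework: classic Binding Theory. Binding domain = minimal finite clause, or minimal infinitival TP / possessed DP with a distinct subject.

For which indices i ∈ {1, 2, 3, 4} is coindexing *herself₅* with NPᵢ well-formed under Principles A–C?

*herself* is an anaphor, so Principle A applies: it must be bound in its binding domain.
Binding domain of *herself₅*: the possessed DP, whose subject is Greta₄.
*Lucia₁* does not c-command the anaphor → cannot bind it.
*[Lucia₁'s accuser]₂* c-commands the anaphor but is outside its binding domain → cannot satisfy Principle A.
*Carmen₃* c-commands the anaphor but is outside its binding domain → cannot satisfy Principle A.
*Greta₄* c-commands the anaphor within its binding domain → licit binder.

{4}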